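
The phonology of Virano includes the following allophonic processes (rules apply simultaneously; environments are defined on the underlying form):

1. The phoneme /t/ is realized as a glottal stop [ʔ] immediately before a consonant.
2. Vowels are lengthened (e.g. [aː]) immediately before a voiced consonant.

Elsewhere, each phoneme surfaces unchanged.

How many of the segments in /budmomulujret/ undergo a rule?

Segments that undergo a rule: /u/ → [uː] (rule 2); /o/ → [oː] (rule 2); /u/ → [uː] (rule 2); /u/ → [uː] (rule 2).
All other segments surface unchanged.

4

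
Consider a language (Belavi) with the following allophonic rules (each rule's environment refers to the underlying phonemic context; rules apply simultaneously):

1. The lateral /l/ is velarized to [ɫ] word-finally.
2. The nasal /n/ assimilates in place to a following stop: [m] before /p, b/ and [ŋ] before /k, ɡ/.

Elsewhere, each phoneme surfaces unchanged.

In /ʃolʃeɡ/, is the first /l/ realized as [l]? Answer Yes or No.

/l/ (between /o/ and /ʃ/) fails the environment for rule 1, so it stays [l].
The actual realization is [l], which matches [l].

Yes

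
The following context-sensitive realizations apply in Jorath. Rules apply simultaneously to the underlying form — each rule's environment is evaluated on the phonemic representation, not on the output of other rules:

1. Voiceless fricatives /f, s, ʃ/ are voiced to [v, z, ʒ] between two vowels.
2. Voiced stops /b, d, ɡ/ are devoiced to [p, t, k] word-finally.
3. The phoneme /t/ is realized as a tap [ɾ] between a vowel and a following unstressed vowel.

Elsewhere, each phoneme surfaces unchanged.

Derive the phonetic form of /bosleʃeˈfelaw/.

[bosleʒeˈvelaw]

/b/ (word-initial): rule 2 targets it, but not word-finally → unchanged [b].
/o/ stays [o].
/s/ — between /o/ and /l/; rule 1 does not apply here → [s].
/l/ (between /s/ and /e/): no rule targets it → [l].
/e/ (between /l/ and /ʃ/): no rule targets it → [e].
Rule 1 applies to /ʃ/ (between /e/ and /e/: between two vowels) → [ʒ].
/e/ — not in any rule's target class → [e].
/f/ — between /e/ and /e/, between two vowels — surfaces as [v] (rule 1).
/e/ (between /f/ and /l/) is unaffected → [e].
/l/ — not in any rule's target class → [l].
/a/ — not in any rule's target class → [a].
/w/ stays [w].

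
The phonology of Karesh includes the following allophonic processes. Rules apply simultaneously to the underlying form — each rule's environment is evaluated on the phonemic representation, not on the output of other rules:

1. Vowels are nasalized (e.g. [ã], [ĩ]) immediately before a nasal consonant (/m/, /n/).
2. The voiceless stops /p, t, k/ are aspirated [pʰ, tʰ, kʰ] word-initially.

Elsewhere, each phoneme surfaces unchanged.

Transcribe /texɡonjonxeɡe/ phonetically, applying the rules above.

/t/ (word-initial) occurs word-initially → [tʰ] by rule 2.
/e/ (between /t/ and /x/): rule 1 targets it, but not before a nasal consonant → unchanged [e].
/x/ (between /e/ and /ɡ/): no rule targets it → [x].
/ɡ/ stays [ɡ].
/o/ meets the environment for rule 1 (before a nasal consonant) → [õ].
/n/ — not in any rule's target class → [n].
/j/ stays [j].
/o/ meets the environment for rule 1 (before a nasal consonant) → [õ].
/n/ (between /o/ and /x/) is unaffected → [n].
/x/ (between /n/ and /e/) is unaffected → [x].
/e/ — between /x/ and /ɡ/; rule 1 does not apply here → [e].
/ɡ/ (between /e/ and /e/) is unaffected → [ɡ].
/e/ (word-final) fails the environment for rule 1, so it stays [e].

[tʰexɡõnjõnxeɡe]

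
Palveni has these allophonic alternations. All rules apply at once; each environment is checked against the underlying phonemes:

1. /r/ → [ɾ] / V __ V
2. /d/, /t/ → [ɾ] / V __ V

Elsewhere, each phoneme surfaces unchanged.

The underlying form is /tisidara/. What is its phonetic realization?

[tisiɾaɾa]

/t/ (word-initial) fails the environment for rule 2, so it stays [t].
/i/ (between /t/ and /s/) is unaffected → [i].
/s/ (between /i/ and /i/) is unaffected → [s].
/i/ (between /s/ and /d/) is unaffected → [i].
/d/ — between /i/ and /a/, between two vowels — surfaces as [ɾ] (rule 2).
/a/ stays [a].
/r/ — between /a/ and /a/, between two vowels — surfaces as [ɾ] (rule 1).
/a/ — not in any rule's target class → [a].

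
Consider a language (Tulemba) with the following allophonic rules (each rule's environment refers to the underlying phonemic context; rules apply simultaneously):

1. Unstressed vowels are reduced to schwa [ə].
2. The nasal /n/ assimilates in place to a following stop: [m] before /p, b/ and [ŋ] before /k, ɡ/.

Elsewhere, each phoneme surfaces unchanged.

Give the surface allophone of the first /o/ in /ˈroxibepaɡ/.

/o/ (between /r/ and /x/) fails the environment for rule 1, so it stays [o].

[o]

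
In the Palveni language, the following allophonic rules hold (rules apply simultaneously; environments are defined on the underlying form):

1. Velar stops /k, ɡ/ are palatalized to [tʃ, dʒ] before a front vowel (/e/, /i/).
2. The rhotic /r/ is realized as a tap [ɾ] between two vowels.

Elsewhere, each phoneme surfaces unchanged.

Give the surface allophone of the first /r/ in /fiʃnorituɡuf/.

[ɾ]

/r/ meets the environment for rule 2 (between two vowels) → [ɾ].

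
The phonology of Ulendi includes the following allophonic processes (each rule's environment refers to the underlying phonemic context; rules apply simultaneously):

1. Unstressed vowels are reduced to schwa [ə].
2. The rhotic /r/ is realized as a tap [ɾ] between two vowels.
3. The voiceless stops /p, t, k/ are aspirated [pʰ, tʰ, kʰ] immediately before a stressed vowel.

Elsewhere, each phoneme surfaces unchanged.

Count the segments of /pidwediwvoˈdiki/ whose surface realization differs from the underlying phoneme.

5

Segments that undergo a rule: /i/ → [ə] (rule 1); /e/ → [ə] (rule 1); /i/ → [ə] (rule 1); /o/ → [ə] (rule 1); /i/ → [ə] (rule 1).
All other segments surface unchanged.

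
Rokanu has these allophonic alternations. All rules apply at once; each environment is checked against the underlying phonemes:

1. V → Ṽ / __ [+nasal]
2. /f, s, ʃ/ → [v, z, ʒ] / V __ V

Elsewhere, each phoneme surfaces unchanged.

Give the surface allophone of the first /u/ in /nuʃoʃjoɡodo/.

[u]

/u/ (between /n/ and /ʃ/): rule 1 targets it, but not before a nasal consonant → unchanged [u].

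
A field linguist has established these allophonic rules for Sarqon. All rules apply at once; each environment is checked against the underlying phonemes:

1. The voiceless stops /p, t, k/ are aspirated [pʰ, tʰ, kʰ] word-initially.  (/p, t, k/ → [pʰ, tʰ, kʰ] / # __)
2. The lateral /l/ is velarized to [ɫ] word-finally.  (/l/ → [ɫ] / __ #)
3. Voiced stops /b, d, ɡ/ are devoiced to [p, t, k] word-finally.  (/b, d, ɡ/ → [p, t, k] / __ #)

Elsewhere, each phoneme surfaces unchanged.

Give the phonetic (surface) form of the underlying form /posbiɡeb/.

/p/ meets the environment for rule 1 (word-initially) → [pʰ].
/o/ (between /p/ and /s/): no rule targets it → [o].
/s/ (between /o/ and /b/) is unaffected → [s].
/b/ (between /s/ and /i/) is in the target of rule 3 but the environment (word-finally) is not met → [b].
/i/ (between /b/ and /ɡ/) is unaffected → [i].
/ɡ/ — between /i/ and /e/; rule 3 does not apply here → [ɡ].
/e/ (between /ɡ/ and /b/): no rule targets it → [e].
/b/ (word-final): word-finally, so rule 3 applies → [p].

[pʰosbiɡep]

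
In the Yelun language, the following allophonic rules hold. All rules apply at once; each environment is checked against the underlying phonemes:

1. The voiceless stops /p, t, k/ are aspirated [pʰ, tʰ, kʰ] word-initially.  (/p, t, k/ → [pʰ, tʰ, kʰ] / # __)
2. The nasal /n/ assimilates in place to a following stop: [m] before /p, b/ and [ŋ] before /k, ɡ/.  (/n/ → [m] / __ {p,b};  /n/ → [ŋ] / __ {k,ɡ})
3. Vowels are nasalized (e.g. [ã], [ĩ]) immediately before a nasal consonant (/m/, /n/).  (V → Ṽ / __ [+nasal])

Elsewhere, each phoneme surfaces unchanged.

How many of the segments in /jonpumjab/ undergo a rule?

Segments that undergo a rule: /o/ → [õ] (rule 3); /n/ → [m] (rule 2); /u/ → [ũ] (rule 3).
All other segments surface unchanged.

3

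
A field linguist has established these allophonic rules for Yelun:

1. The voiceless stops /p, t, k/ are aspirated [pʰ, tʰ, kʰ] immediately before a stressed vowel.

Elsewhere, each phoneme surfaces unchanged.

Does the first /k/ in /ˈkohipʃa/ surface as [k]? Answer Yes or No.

No

/k/ meets the environment for rule 1 (immediately before a stressed vowel) → [kʰ].
The actual realization is [kʰ], not [k].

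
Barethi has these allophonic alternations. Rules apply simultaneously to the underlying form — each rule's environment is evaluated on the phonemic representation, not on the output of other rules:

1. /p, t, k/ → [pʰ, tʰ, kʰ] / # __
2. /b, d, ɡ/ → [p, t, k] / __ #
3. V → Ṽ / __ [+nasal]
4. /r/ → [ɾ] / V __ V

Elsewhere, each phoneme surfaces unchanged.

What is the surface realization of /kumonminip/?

[kʰũmõnmĩnip]

/k/ (word-initial) occurs word-initially → [kʰ] by rule 1.
Rule 3 applies to /u/ (between /k/ and /m/: before a nasal consonant) → [ũ].
/m/ — not in any rule's target class → [m].
/o/ — between /m/ and /n/, before a nasal consonant — surfaces as [õ] (rule 3).
/n/ (between /o/ and /m/): no rule targets it → [n].
/m/ — not in any rule's target class → [m].
Rule 3 applies to /i/ (between /m/ and /n/: before a nasal consonant) → [ĩ].
/n/ (between /i/ and /i/): no rule targets it → [n].
/i/ (between /n/ and /p/): rule 3 targets it, but not before a nasal consonant → unchanged [i].
/p/ — word-final; rule 1 does not apply here → [p].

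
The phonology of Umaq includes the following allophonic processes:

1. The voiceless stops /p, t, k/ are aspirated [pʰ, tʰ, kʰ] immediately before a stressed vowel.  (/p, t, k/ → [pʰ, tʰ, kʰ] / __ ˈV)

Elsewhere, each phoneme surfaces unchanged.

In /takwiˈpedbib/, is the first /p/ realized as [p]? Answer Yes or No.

/p/ (between /i/ and /e/): immediately before a stressed vowel, so rule 1 applies → [pʰ].
The actual realization is [pʰ], not [p].

No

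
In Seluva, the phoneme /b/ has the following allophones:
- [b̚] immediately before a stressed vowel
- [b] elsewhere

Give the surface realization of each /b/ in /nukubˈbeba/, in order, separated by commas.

Occurrence 1 (position 5): no conditioning environment matches → elsewhere allophone [b].
Occurrence 2 (position 6): immediately before a stressed vowel → [b̚].
Occurrence 3 (position 8): no conditioning environment matches → elsewhere allophone [b].

[b], [b̚], [b]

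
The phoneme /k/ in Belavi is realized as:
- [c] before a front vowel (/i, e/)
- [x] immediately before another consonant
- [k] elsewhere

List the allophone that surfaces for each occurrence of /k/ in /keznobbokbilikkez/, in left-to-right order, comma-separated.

[c], [x], [x], [c]

Occurrence 1 (position 1): before a front vowel (/i, e/) → [c].
Occurrence 2 (position 9): immediately before another consonant → [x].
Occurrence 3 (position 14): immediately before another consonant → [x].
Occurrence 4 (position 15): before a front vowel (/i, e/) → [c].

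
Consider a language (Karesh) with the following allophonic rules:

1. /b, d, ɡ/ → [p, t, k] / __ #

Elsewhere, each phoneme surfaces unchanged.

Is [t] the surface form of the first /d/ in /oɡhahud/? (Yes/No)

Yes

/d/ meets the environment for rule 1 (word-finally) → [t].
The actual realization is [t], which matches [t].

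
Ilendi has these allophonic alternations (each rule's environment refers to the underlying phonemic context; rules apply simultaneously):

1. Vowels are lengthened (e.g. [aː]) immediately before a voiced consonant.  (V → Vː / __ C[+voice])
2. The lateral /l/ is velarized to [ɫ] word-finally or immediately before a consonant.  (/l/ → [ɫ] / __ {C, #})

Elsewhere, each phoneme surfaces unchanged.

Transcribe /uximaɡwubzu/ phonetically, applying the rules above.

/u/ — word-initial; rule 1 does not apply here → [u].
/i/ (between /x/ and /m/) occurs before a voiced consonant → [iː] by rule 1.
/a/ — between /m/ and /ɡ/, before a voiced consonant — surfaces as [aː] (rule 1).
/u/ — between /w/ and /b/, before a voiced consonant — surfaces as [uː] (rule 1).
/u/ (word-final) is in the target of rule 1 but the environment (before a voiced consonant) is not met → [u].

[uxiːmaːɡwuːbzu]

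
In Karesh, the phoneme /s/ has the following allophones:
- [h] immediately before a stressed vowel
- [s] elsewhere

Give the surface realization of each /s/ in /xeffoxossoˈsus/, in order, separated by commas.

Occurrence 1 (position 8): no conditioning environment matches → elsewhere allophone [s].
Occurrence 2 (position 9): no conditioning environment matches → elsewhere allophone [s].
Occurrence 3 (position 11): immediately before a stressed vowel → [h].
Occurrence 4 (position 13): no conditioning environment matches → elsewhere allophone [s].

[s], [s], [h], [s]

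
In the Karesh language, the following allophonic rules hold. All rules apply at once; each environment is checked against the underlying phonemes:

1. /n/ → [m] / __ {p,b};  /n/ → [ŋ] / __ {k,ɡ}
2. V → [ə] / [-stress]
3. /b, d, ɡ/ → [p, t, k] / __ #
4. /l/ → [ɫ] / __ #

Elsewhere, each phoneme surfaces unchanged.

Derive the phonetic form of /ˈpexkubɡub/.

/p/ (word-initial): no rule targets it → [p].
/e/ — between /p/ and /x/; rule 2 does not apply here → [e].
/x/ — not in any rule's target class → [x].
/k/ stays [k].
/u/ — between /k/ and /b/, in an unstressed syllable — surfaces as [ə] (rule 2).
/b/ (between /u/ and /ɡ/) is in the target of rule 3 but the environment (word-finally) is not met → [b].
/ɡ/ (between /b/ and /u/) is in the target of rule 3 but the environment (word-finally) is not met → [ɡ].
/u/ (between /ɡ/ and /b/) occurs in an unstressed syllable → [ə] by rule 2.
/b/ — word-final, word-finally — surfaces as [p] (rule 3).

[ˈpexkəbɡəp]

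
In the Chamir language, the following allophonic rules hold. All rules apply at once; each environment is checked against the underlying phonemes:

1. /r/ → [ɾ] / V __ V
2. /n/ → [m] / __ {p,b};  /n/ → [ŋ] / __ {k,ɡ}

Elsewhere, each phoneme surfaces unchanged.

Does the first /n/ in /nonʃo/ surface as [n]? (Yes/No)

Yes

/n/ (word-initial) is in the target of rule 2 but the environment (before a labial or velar stop) is not met → [n].
The actual realization is [n], which matches [n].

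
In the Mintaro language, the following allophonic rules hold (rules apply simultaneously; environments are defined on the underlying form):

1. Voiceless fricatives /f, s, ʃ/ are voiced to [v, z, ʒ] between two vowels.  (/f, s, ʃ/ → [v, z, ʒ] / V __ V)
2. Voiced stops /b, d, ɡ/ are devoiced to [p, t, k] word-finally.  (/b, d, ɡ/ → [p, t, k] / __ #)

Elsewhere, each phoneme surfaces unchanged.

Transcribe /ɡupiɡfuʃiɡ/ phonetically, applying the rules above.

[ɡupiɡfuʒik]

/ɡ/ (word-initial) is in the target of rule 2 but the environment (word-finally) is not met → [ɡ].
/ɡ/ (between /i/ and /f/): rule 2 targets it, but not word-finally → unchanged [ɡ].
/f/ (between /ɡ/ and /u/) fails the environment for rule 1, so it stays [f].
/ʃ/ meets the environment for rule 1 (between two vowels) → [ʒ].
/ɡ/ (word-final) occurs word-finally → [k] by rule 2.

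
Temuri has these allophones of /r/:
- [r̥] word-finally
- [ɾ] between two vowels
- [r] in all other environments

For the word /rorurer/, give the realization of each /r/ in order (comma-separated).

Occurrence 1 (position 1): no conditioning environment matches → elsewhere allophone [r].
Occurrence 2 (position 3): between two vowels → [ɾ].
Occurrence 3 (position 5): between two vowels → [ɾ].
Occurrence 4 (position 7): word-finally → [r̥].

[r], [ɾ], [ɾ], [r̥]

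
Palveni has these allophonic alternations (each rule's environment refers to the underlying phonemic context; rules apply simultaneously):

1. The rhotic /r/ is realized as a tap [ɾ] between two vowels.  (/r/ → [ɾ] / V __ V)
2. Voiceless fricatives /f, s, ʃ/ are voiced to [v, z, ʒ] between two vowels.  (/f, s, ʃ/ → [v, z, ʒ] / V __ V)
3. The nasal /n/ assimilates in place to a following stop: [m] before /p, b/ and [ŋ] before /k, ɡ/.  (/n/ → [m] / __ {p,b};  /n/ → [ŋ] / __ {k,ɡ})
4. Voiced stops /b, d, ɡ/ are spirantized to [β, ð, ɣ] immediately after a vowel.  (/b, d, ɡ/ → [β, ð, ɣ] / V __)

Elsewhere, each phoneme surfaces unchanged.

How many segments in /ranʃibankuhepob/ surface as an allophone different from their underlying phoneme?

3

Segments that undergo a rule: /b/ → [β] (rule 4); /n/ → [ŋ] (rule 3); /b/ → [β] (rule 4).
All other segments surface unchanged.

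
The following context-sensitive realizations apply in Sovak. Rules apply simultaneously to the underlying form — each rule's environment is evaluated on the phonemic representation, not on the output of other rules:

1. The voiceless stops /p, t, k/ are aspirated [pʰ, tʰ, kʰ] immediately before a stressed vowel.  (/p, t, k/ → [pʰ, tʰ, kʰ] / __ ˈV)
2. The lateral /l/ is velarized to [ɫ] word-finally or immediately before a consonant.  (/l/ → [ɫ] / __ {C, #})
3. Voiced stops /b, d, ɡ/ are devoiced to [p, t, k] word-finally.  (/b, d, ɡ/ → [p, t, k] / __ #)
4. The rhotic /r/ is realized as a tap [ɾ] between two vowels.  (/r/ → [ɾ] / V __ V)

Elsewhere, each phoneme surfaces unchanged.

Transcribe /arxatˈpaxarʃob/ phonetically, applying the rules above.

[arxatˈpʰaxarʃop]

/r/ (between /a/ and /x/) fails the environment for rule 4, so it stays [r].
/t/ (between /a/ and /p/): rule 1 targets it, but not immediately before a stressed vowel → unchanged [t].
/p/ — between /t/ and /a/, immediately before a stressed vowel — surfaces as [pʰ] (rule 1).
/r/ (between /a/ and /ʃ/) is in the target of rule 4 but the environment (between two vowels) is not met → [r].
/b/ (word-final): word-finally, so rule 3 applies → [p].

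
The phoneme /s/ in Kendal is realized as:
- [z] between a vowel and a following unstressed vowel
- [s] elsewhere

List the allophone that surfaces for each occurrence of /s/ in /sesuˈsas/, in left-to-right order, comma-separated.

Occurrence 1 (position 1): no conditioning environment matches → elsewhere allophone [s].
Occurrence 2 (position 3): between a vowel and a following unstressed vowel → [z].
Occurrence 3 (position 5): no conditioning environment matches → elsewhere allophone [s].
Occurrence 4 (position 7): no conditioning environment matches → elsewhere allophone [s].

[s], [z], [s], [s]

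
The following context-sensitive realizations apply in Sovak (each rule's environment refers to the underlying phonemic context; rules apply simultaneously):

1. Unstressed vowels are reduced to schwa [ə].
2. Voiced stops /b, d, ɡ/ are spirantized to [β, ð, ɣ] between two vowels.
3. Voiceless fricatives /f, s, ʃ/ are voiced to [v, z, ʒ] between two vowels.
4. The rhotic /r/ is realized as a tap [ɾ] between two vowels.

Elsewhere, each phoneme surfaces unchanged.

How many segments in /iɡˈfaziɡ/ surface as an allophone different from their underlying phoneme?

Segments that undergo a rule: /i/ → [ə] (rule 1); /i/ → [ə] (rule 1).
All other segments surface unchanged.

2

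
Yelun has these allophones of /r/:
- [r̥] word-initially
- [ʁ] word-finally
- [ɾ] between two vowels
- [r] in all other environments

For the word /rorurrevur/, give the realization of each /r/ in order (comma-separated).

[r̥], [ɾ], [r], [r], [ʁ]

Occurrence 1 (position 1): word-initially → [r̥].
Occurrence 2 (position 3): between two vowels → [ɾ].
Occurrence 3 (position 5): no conditioning environment matches → elsewhere allophone [r].
Occurrence 4 (position 6): no conditioning environment matches → elsewhere allophone [r].
Occurrence 5 (position 10): word-finally → [ʁ].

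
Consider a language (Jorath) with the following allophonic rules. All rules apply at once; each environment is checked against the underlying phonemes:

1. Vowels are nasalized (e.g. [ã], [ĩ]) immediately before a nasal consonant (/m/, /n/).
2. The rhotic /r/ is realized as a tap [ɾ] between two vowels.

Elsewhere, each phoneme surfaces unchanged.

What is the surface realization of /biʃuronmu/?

/b/ stays [b].
/i/ (between /b/ and /ʃ/) fails the environment for rule 1, so it stays [i].
/ʃ/ (between /i/ and /u/) is unaffected → [ʃ].
/u/ — between /ʃ/ and /r/; rule 1 does not apply here → [u].
Rule 2 applies to /r/ (between /u/ and /o/: between two vowels) → [ɾ].
/o/ — between /r/ and /n/, before a nasal consonant — surfaces as [õ] (rule 1).
/n/ (between /o/ and /m/) is unaffected → [n].
/m/ (between /n/ and /u/): no rule targets it → [m].
/u/ (word-final): rule 1 targets it, but not before a nasal consonant → unchanged [u].

[biʃuɾõnmu]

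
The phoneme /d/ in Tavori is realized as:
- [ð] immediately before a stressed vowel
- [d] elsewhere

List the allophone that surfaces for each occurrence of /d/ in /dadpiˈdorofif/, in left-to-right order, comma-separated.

Occurrence 1 (position 1): no conditioning environment matches → elsewhere allophone [d].
Occurrence 2 (position 3): no conditioning environment matches → elsewhere allophone [d].
Occurrence 3 (position 6): immediately before a stressed vowel → [ð].

[d], [d], [ð]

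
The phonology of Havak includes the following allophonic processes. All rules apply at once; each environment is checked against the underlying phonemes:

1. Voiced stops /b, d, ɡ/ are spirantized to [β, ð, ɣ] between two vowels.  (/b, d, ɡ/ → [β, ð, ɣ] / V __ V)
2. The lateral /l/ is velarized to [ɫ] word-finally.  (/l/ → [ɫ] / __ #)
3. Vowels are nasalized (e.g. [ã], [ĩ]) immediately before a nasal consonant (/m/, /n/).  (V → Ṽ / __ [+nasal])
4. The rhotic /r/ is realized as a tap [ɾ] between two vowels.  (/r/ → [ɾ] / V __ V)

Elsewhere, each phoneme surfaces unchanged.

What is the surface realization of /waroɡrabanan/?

[waɾoɡraβãnãn]

/a/ (between /w/ and /r/) is in the target of rule 3 but the environment (before a nasal consonant) is not met → [a].
Rule 4 applies to /r/ (between /a/ and /o/: between two vowels) → [ɾ].
/o/ (between /r/ and /ɡ/) fails the environment for rule 3, so it stays [o].
/ɡ/ (between /o/ and /r/) fails the environment for rule 1, so it stays [ɡ].
/r/ (between /ɡ/ and /a/) is in the target of rule 4 but the environment (between two vowels) is not met → [r].
/a/ (between /r/ and /b/) is in the target of rule 3 but the environment (before a nasal consonant) is not met → [a].
/b/ — between /a/ and /a/, between two vowels — surfaces as [β] (rule 1).
Rule 3 applies to /a/ (between /b/ and /n/: before a nasal consonant) → [ã].
Rule 3 applies to /a/ (between /n/ and /n/: before a nasal consonant) → [ã].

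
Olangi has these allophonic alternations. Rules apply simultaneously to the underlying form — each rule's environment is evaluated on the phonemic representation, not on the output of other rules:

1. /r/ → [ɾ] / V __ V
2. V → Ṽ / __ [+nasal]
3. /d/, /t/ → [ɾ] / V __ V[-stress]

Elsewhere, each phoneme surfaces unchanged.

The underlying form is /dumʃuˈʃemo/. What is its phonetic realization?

[dũmʃuˈʃẽmo]

/d/ (word-initial): rule 3 targets it, but not between a vowel and a following unstressed vowel → unchanged [d].
/u/ (between /d/ and /m/): before a nasal consonant, so rule 2 applies → [ũ].
/u/ — between /ʃ/ and /ʃ/; rule 2 does not apply here → [u].
/e/ (between /ʃ/ and /m/) occurs before a nasal consonant → [ẽ] by rule 2.
/o/ (word-final) is in the target of rule 2 but the environment (before a nasal consonant) is not met → [o].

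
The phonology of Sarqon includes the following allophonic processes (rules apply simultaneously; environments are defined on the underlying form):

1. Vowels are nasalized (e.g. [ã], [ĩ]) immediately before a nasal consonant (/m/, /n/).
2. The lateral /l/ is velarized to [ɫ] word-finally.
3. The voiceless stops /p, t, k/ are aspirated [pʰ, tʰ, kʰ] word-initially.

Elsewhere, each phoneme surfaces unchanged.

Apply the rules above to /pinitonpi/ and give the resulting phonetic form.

[pʰĩnitõnpi]

/p/ (word-initial) occurs word-initially → [pʰ] by rule 3.
Rule 1 applies to /i/ (between /p/ and /n/: before a nasal consonant) → [ĩ].
/n/ — not in any rule's target class → [n].
/i/ (between /n/ and /t/) fails the environment for rule 1, so it stays [i].
/t/ (between /i/ and /o/) fails the environment for rule 3, so it stays [t].
/o/ (between /t/ and /n/) occurs before a nasal consonant → [õ] by rule 1.
/n/ (between /o/ and /p/): no rule targets it → [n].
/p/ (between /n/ and /i/) is in the target of rule 3 but the environment (word-initially) is not met → [p].
/i/ (word-final): rule 1 targets it, but not before a nasal consonant → unchanged [i].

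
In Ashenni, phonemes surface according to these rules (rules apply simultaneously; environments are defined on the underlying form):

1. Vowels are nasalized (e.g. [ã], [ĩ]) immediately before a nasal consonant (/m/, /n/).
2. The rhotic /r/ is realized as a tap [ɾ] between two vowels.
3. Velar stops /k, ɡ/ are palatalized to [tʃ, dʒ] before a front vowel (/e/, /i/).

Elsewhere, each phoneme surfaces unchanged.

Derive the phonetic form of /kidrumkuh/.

Rule 3 applies to /k/ (word-initial: before a front vowel) → [tʃ].
/i/ — between /k/ and /d/; rule 1 does not apply here → [i].
/r/ (between /d/ and /u/) is in the target of rule 2 but the environment (between two vowels) is not met → [r].
/u/ meets the environment for rule 1 (before a nasal consonant) → [ũ].
/k/ (between /m/ and /u/) is in the target of rule 3 but the environment (before a front vowel) is not met → [k].
/u/ — between /k/ and /h/; rule 1 does not apply here → [u].

[tʃidrũmkuh]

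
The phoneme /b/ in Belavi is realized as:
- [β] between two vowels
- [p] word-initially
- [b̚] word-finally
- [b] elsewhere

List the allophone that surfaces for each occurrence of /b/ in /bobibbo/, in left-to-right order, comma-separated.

[p], [β], [b], [b]

Occurrence 1 (position 1): word-initially → [p].
Occurrence 2 (position 3): between two vowels → [β].
Occurrence 3 (position 5): no conditioning environment matches → elsewhere allophone [b].
Occurrence 4 (position 6): no conditioning environment matches → elsewhere allophone [b].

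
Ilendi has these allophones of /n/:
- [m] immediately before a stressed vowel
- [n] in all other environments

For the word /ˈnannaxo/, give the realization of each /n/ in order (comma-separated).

Occurrence 1 (position 1): immediately before a stressed vowel → [m].
Occurrence 2 (position 3): no conditioning environment matches → elsewhere allophone [n].
Occurrence 3 (position 4): no conditioning environment matches → elsewhere allophone [n].

[m], [n], [n]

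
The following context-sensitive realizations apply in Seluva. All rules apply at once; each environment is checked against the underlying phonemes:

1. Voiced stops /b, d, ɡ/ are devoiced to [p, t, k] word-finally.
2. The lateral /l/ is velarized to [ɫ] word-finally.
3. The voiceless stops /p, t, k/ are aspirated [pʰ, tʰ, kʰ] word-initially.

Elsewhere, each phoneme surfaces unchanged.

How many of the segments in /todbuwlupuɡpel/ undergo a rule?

Segments that undergo a rule: /t/ → [tʰ] (rule 3); /l/ → [ɫ] (rule 2).
All other segments surface unchanged.

2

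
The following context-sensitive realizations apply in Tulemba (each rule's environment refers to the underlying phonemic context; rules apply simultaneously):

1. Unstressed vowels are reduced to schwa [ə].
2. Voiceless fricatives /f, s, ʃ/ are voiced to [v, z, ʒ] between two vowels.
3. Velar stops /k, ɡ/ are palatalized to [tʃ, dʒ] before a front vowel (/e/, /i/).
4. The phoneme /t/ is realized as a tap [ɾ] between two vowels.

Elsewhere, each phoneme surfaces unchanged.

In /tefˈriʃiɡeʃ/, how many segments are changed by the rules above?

Segments that undergo a rule: /e/ → [ə] (rule 1); /ʃ/ → [ʒ] (rule 2); /i/ → [ə] (rule 1); /ɡ/ → [dʒ] (rule 3); /e/ → [ə] (rule 1).
All other segments surface unchanged.

5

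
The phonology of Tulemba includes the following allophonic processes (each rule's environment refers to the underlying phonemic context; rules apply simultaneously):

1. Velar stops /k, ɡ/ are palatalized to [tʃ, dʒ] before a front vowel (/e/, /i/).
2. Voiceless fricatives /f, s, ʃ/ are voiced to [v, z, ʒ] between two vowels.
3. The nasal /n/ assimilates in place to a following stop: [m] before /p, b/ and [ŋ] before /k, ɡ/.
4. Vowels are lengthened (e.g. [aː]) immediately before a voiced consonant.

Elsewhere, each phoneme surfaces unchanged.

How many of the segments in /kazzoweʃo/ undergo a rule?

3

Segments that undergo a rule: /a/ → [aː] (rule 4); /o/ → [oː] (rule 4); /ʃ/ → [ʒ] (rule 2).
All other segments surface unchanged.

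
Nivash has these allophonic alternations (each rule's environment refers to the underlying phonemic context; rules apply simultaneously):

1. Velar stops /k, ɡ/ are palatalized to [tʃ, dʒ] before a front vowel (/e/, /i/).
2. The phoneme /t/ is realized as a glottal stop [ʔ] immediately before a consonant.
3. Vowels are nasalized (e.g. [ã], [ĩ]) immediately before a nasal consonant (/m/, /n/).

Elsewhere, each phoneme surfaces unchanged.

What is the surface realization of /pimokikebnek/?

[pĩmotʃitʃebnek]

/p/ (word-initial) is unaffected → [p].
Rule 3 applies to /i/ (between /p/ and /m/: before a nasal consonant) → [ĩ].
/m/ (between /i/ and /o/) is unaffected → [m].
/o/ (between /m/ and /k/) fails the environment for rule 3, so it stays [o].
Rule 1 applies to /k/ (between /o/ and /i/: before a front vowel) → [tʃ].
/i/ (between /k/ and /k/) fails the environment for rule 3, so it stays [i].
/k/ meets the environment for rule 1 (before a front vowel) → [tʃ].
/e/ (between /k/ and /b/) fails the environment for rule 3, so it stays [e].
/b/ (between /e/ and /n/): no rule targets it → [b].
/n/ stays [n].
/e/ (between /n/ and /k/) fails the environment for rule 3, so it stays [e].
/k/ (word-final) fails the environment for rule 1, so it stays [k].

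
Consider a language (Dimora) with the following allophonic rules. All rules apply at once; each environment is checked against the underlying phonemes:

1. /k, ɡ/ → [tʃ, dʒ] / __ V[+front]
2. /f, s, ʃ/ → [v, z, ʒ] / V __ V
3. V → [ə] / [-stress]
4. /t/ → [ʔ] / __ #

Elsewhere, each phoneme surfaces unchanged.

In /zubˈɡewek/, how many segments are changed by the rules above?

Segments that undergo a rule: /u/ → [ə] (rule 3); /ɡ/ → [dʒ] (rule 1); /e/ → [ə] (rule 3).
All other segments surface unchanged.

3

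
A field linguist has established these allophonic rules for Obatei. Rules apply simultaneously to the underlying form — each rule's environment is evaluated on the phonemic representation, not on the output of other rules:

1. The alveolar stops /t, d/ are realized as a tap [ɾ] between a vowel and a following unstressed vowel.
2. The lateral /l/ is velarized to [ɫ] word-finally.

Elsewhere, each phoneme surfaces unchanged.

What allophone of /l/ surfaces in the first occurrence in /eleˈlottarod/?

[l]

/l/ (between /e/ and /e/) is in the target of rule 2 but the environment (word-finally) is not met → [l].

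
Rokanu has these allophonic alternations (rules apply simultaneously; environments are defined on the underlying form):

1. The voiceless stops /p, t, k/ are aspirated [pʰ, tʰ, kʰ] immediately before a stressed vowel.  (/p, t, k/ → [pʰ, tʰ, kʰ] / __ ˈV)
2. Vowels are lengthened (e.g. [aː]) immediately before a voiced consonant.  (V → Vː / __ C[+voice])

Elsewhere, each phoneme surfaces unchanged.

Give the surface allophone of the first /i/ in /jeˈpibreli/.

/i/ — between /p/ and /b/, before a voiced consonant — surfaces as [iː] (rule 2).

[iː]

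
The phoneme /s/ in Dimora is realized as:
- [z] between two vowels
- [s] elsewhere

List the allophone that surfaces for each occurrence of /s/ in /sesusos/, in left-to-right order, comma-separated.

[s], [z], [z], [s]

Occurrence 1 (position 1): no conditioning environment matches → elsewhere allophone [s].
Occurrence 2 (position 3): between two vowels → [z].
Occurrence 3 (position 5): between two vowels → [z].
Occurrence 4 (position 7): no conditioning environment matches → elsewhere allophone [s].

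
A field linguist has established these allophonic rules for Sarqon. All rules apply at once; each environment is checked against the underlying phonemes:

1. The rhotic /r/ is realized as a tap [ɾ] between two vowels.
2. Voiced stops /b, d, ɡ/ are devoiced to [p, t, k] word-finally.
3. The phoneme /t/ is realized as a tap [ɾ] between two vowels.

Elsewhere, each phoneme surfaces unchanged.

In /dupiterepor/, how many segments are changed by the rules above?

Segments that undergo a rule: /t/ → [ɾ] (rule 3); /r/ → [ɾ] (rule 1).
All other segments surface unchanged.

2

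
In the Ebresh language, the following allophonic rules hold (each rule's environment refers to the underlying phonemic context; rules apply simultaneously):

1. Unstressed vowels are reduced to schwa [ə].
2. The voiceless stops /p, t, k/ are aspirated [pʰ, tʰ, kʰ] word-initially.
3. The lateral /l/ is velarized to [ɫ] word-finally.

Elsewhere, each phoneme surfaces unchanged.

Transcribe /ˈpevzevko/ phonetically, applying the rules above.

[ˈpʰevzəvkə]

/p/ (word-initial): word-initially, so rule 2 applies → [pʰ].
/e/ (between /p/ and /v/) fails the environment for rule 1, so it stays [e].
/v/ stays [v].
/z/ (between /v/ and /e/) is unaffected → [z].
/e/ meets the environment for rule 1 (in an unstressed syllable) → [ə].
/v/ (between /e/ and /k/): no rule targets it → [v].
/k/ (between /v/ and /o/) fails the environment for rule 2, so it stays [k].
/o/ meets the environment for rule 1 (in an unstressed syllable) → [ə].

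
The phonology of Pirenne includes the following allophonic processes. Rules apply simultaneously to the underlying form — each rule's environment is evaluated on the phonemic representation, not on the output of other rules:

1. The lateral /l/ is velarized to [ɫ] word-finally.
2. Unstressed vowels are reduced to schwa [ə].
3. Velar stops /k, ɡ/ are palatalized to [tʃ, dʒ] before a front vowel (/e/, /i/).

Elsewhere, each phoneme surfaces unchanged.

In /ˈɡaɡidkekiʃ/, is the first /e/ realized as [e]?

No

/e/ (between /k/ and /k/) occurs in an unstressed syllable → [ə] by rule 2.
The actual realization is [ə], not [e].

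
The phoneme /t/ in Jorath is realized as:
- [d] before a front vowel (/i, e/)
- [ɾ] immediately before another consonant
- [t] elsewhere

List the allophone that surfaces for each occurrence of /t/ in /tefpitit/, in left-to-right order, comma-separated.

[d], [d], [t]

Occurrence 1 (position 1): before a front vowel (/i, e/) → [d].
Occurrence 2 (position 6): before a front vowel (/i, e/) → [d].
Occurrence 3 (position 8): no conditioning environment matches → elsewhere allophone [t].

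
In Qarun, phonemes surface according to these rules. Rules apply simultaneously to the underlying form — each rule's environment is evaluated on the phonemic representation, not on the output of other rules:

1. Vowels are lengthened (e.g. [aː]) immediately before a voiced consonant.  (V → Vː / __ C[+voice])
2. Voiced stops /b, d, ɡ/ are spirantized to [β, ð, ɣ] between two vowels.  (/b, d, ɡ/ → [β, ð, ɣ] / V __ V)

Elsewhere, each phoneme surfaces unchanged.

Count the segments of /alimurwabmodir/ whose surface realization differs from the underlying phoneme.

Segments that undergo a rule: /a/ → [aː] (rule 1); /i/ → [iː] (rule 1); /u/ → [uː] (rule 1); /a/ → [aː] (rule 1); /o/ → [oː] (rule 1); /d/ → [ð] (rule 2); /i/ → [iː] (rule 1).
All other segments surface unchanged.

7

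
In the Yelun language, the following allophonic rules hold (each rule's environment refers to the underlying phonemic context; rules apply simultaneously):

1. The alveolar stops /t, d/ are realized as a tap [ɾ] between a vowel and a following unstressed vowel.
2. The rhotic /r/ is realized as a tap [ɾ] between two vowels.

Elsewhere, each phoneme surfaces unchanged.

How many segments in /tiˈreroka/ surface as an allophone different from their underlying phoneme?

2

Segments that undergo a rule: /r/ → [ɾ] (rule 2); /r/ → [ɾ] (rule 2).
All other segments surface unchanged.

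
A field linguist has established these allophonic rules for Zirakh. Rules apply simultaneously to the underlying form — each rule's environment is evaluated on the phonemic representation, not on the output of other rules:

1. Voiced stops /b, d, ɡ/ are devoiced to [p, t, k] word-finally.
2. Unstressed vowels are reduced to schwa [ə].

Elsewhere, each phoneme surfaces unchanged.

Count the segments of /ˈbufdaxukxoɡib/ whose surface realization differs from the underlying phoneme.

5

Segments that undergo a rule: /a/ → [ə] (rule 2); /u/ → [ə] (rule 2); /o/ → [ə] (rule 2); /i/ → [ə] (rule 2); /b/ → [p] (rule 1).
All other segments surface unchanged.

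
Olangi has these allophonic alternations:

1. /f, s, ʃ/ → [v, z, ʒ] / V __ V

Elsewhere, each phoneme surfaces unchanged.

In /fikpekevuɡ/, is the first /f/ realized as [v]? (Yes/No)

No

/f/ (word-initial) is in the target of rule 1 but the environment (between two vowels) is not met → [f].
The actual realization is [f], not [v].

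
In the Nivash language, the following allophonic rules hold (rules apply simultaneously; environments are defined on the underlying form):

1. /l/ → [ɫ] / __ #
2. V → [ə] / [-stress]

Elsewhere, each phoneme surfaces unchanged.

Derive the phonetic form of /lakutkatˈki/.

/l/ — word-initial; rule 1 does not apply here → [l].
/a/ (between /l/ and /k/): in an unstressed syllable, so rule 2 applies → [ə].
/k/ (between /a/ and /u/): no rule targets it → [k].
/u/ (between /k/ and /t/): in an unstressed syllable, so rule 2 applies → [ə].
/t/ (between /u/ and /k/): no rule targets it → [t].
/k/ — not in any rule's target class → [k].
/a/ (between /k/ and /t/): in an unstressed syllable, so rule 2 applies → [ə].
/t/ (between /a/ and /k/): no rule targets it → [t].
/k/ (between /t/ and /i/) is unaffected → [k].
/i/ (word-final) fails the environment for rule 2, so it stays [i].

[ləkətkətˈki]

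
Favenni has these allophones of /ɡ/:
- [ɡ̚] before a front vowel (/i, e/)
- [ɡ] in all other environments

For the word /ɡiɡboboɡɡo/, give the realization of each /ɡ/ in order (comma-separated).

[ɡ̚], [ɡ], [ɡ], [ɡ]

Occurrence 1 (position 1): before a front vowel (/i, e/) → [ɡ̚].
Occurrence 2 (position 3): no conditioning environment matches → elsewhere allophone [ɡ].
Occurrence 3 (position 8): no conditioning environment matches → elsewhere allophone [ɡ].
Occurrence 4 (position 9): no conditioning environment matches → elsewhere allophone [ɡ].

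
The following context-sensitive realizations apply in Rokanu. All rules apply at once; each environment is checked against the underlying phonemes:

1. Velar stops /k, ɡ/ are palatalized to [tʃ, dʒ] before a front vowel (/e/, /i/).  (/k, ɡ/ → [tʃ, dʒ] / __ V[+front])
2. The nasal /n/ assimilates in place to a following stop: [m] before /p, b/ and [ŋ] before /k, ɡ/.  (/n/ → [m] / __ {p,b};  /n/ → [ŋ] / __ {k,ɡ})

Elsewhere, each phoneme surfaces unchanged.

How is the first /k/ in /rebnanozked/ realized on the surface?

/k/ — between /z/ and /e/, before a front vowel — surfaces as [tʃ] (rule 1).

[tʃ]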